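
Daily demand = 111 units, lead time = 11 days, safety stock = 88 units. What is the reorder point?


Formula: ROP = (Daily Demand * Lead Time) + Safety Stock
Demand during lead time = 111 * 11 = 1221 units
ROP = 1221 + 88 = 1309 units

1309 units


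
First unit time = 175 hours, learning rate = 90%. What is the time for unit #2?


Formula: T_n = T_1 * (learning_rate)^(log2(n)) where learning_rate = rate/100
Doublings = log2(2) = 1
T_n = 175 * 0.9^1
T_n = 175 * 0.9 = 157.5 hours

157.5 hours


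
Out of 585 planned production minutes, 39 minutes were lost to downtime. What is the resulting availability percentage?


Formula: Availability = (Planned Time - Downtime) / Planned Time * 100
Uptime = 585 - 39 = 546 min
Availability = 546 / 585 * 100 = 93.3%

93.3%


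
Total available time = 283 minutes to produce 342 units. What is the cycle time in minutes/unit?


Formula: CT = Available Time / Number of Units
CT = 283 min / 342 units
CT = 0.83 min/unit

0.83 min/unit


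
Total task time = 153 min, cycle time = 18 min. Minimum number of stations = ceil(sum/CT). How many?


Formula: N_min = ceil(Sum of Task Times / Cycle Time)
N_min = ceil(153 min / 18 min) = ceil(8.5)
N_min = 9 stations

9


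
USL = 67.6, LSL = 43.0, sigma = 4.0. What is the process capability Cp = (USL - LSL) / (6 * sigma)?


Cp = (67.6 - 43.0) / (6 * 4.0)

1.03


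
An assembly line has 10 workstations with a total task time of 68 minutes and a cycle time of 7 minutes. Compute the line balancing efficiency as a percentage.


Formula: Efficiency = Sum of Task Times / (N_stations * CT) * 100
Total station capacity = 10 stations * 7 min = 70 min
Efficiency = 68 / 70 * 100 = 97.1%

97.1%


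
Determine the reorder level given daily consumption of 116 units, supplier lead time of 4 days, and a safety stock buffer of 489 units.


Formula: ROP = (Daily Demand * Lead Time) + Safety Stock
Demand during lead time = 116 * 4 = 464 units
ROP = 464 + 489 = 953 units

953 units


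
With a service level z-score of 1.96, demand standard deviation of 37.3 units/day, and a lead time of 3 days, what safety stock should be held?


Formula: SS = z * sigma_d * sqrt(LT)
sqrt(LT) = sqrt(3) = 1.7321
SS = 1.96 * 37.3 * 1.7321
SS = 126.6 units

126.6 units


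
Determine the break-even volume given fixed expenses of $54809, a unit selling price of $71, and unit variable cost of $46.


Formula: BEQ = Fixed Costs / (Price - Variable Cost)
Contribution margin = $71 - $46 = $25/unit
BEQ = ceil($54809 / $25/unit) = ceil(2192.36) = 2193 units

2193 units


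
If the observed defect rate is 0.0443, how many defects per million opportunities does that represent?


DPMO = defect_rate * 1000000 = 0.0443 * 1000000

44300


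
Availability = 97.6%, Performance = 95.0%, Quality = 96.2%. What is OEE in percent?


Formula: OEE = Availability * Performance * Quality / 10000
A * P = 97.6% * 95.0% / 100 = 92.72%
OEE = 92.72% * 96.2% / 100 = 89.2%

89.2%


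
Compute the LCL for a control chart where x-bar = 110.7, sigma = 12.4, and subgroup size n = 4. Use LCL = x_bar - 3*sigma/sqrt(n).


LCL = 110.7 - 3 * 12.4 / sqrt(4)

92.1


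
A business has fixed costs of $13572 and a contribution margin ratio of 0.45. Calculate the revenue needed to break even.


Formula: BER = Fixed Costs / Contribution Margin Ratio
BER = $13572 / 0.45
BER = $30160.00 (to the nearest cent)

$30160.00


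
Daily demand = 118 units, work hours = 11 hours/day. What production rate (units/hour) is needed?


Formula: Production Rate = Daily Demand / Available Hours
Rate = 118 units/day / 11 hours/day
Rate = 10.7 units/hour

10.7 units/hour


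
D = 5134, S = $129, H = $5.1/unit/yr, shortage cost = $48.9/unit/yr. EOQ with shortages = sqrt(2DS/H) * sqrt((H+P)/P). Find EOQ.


Formula: EOQ* = sqrt(2DS/H) * sqrt((H+P)/P)
Base EOQ = sqrt(2*5134*129/5.1) = 509.63 units
Correction = sqrt((5.1+48.9)/48.9) = 1.05085
EOQ* = 509.63 * 1.05085 = 535.5 units

535.5 units


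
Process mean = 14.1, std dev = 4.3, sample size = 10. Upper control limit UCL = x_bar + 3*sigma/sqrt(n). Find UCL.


UCL = 14.1 + 3 * 4.3 / sqrt(10)

18.18


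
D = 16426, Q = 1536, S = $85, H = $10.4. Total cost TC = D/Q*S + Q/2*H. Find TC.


TC = 16426/1536 * 85 + 1536/2 * 10.4

$8896.19


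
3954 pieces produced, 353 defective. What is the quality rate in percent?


Formula: Quality Rate = Good Pieces / Total Pieces * 100
Good pieces = 3954 - 353 = 3601
QR = 3601 / 3954 * 100 = 91.1%

91.1%


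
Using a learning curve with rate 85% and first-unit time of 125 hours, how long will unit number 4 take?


Formula: T_n = T_1 * (learning_rate)^(log2(n)) where learning_rate = rate/100
Doublings = log2(4) = 2
T_n = 125 * 0.85^2
T_n = 125 * 0.7225 = 90.3 hours

90.3 hours


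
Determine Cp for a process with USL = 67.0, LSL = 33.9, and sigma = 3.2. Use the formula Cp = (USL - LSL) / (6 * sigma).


Cp = (67.0 - 33.9) / (6 * 3.2)

1.72


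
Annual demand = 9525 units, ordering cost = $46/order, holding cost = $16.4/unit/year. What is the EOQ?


Formula: EOQ = sqrt(2 * D * S / H)
Numerator: 2 * 9525 * 46 = 876300
2DS/H = 876300 / 16.4 = 53432.9
EOQ = sqrt(53432.9) = 231.2 units

231.2 units


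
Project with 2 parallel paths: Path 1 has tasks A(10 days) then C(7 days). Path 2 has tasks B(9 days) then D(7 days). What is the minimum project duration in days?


Path 1 = 10 + 7 = 17 days
Path 2 = 9 + 7 = 16 days
Duration = max(17, 16) = 17 days

17 days


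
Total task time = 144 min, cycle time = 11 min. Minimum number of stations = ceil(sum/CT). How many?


Formula: N_min = ceil(Sum of Task Times / Cycle Time)
N_min = ceil(144 min / 11 min) = ceil(13.0909)
N_min = 14 stations

14


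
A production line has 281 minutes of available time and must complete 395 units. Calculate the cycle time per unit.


Formula: CT = Available Time / Number of Units
CT = 281 min / 395 units
CT = 0.71 min/unit

0.71 min/unit


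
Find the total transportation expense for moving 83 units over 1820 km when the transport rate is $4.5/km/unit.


TC = dist * cost * units = 1820 * 4.5 * 83 = $679770.00

$679770.00


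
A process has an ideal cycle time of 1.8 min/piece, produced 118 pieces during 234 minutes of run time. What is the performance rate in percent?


Formula: Performance = (Ideal CT * Total Count) / Run Time * 100
Ideal output time = 1.8 * 118 = 212.4 min
Performance = 212.4 / 234 * 100 = 90.8%

90.8%


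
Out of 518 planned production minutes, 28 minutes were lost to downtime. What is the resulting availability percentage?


Formula: Availability = (Planned Time - Downtime) / Planned Time * 100
Uptime = 518 - 28 = 490 min
Availability = 490 / 518 * 100 = 94.6%

94.6%


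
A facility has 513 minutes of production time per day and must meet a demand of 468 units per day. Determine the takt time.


Formula: Takt Time = Available Production Time / Customer Demand
Takt = 513 min/day / 468 units/day
Takt = 1.1 min/unit

1.1 min/unit


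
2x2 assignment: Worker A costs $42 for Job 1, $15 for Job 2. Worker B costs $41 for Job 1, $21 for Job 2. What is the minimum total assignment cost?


Option 1: A->1 + B->2 = $42 + $21 = $63
Option 2: A->2 + B->1 = $15 + $41 = $56
Min cost = min($63, $56) = $56

$56


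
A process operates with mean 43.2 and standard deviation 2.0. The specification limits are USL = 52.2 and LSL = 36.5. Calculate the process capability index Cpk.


Cpu = (52.2 - 43.2) / (3 * 2.0) = 1.5
Cpl = (43.2 - 36.5) / (3 * 2.0) = 1.12
Cpk = min(1.5, 1.12) = 1.12

1.12


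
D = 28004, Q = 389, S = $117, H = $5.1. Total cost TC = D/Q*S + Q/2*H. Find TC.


TC = 28004/389 * 117 + 389/2 * 5.1

$9414.75


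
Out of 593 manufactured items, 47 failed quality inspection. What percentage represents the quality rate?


Formula: Quality Rate = Good Pieces / Total Pieces * 100
Good pieces = 593 - 47 = 546
QR = 546 / 593 * 100 = 92.1%

92.1%


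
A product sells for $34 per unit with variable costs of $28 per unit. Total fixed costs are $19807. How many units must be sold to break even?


Formula: BEQ = Fixed Costs / (Price - Variable Cost)
Contribution margin = $34 - $28 = $6/unit
BEQ = ceil($19807 / $6/unit) = ceil(3301.17) = 3302 units

3302 units


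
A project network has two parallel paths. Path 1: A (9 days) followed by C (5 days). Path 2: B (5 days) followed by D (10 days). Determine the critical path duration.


Path 1 = 9 + 5 = 14 days
Path 2 = 5 + 10 = 15 days
Duration = max(14, 15) = 15 days

15 days


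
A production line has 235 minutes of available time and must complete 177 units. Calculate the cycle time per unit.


Formula: CT = Available Time / Number of Units
CT = 235 min / 177 units
CT = 1.33 min/unit

1.33 min/unit


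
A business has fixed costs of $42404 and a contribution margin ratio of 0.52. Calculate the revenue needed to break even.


Formula: BER = Fixed Costs / Contribution Margin Ratio
BER = $42404 / 0.52
BER = $81546.15 (to the nearest cent)

$81546.15


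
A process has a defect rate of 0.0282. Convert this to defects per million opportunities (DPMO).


DPMO = defect_rate * 1000000 = 0.0282 * 1000000

28200


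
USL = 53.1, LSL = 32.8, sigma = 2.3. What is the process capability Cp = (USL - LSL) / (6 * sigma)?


Cp = (53.1 - 32.8) / (6 * 2.3)

1.47


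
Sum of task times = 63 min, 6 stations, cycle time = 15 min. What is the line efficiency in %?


Formula: Efficiency = Sum of Task Times / (N_stations * CT) * 100
Total station capacity = 6 stations * 15 min = 90 min
Efficiency = 63 / 90 * 100 = 70.0%

70.0%


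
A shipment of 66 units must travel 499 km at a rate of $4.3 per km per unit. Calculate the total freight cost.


TC = dist * cost * units = 499 * 4.3 * 66 = $141616.20

$141616.20


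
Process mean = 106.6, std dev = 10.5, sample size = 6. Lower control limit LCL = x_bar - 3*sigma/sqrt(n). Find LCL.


LCL = 106.6 - 3 * 10.5 / sqrt(6)

93.74


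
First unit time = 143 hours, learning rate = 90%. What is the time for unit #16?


Formula: T_n = T_1 * (learning_rate)^(log2(n)) where learning_rate = rate/100
Doublings = log2(16) = 4
T_n = 143 * 0.9^4
T_n = 143 * 0.6561 = 93.8 hours

93.8 hours


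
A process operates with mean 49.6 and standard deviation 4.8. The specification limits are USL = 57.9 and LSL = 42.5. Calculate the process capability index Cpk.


Cpu = (57.9 - 49.6) / (3 * 4.8) = 0.58
Cpl = (49.6 - 42.5) / (3 * 4.8) = 0.49
Cpk = min(0.58, 0.49) = 0.49

0.49


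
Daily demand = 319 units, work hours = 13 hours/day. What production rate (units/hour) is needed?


Formula: Production Rate = Daily Demand / Available Hours
Rate = 319 units/day / 13 hours/day
Rate = 24.5 units/hour

24.5 units/hour


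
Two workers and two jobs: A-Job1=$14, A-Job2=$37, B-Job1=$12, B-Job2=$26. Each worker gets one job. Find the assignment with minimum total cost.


Option 1: A->1 + B->2 = $14 + $26 = $40
Option 2: A->2 + B->1 = $37 + $12 = $49
Min cost = min($40, $49) = $40

$40


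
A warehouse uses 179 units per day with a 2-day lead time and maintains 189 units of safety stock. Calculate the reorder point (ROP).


Formula: ROP = (Daily Demand * Lead Time) + Safety Stock
Demand during lead time = 179 * 2 = 358 units
ROP = 358 + 189 = 547 units

547 units


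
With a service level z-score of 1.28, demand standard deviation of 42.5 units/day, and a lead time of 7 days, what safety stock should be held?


Formula: SS = z * sigma_d * sqrt(LT)
sqrt(LT) = sqrt(7) = 2.6458
SS = 1.28 * 42.5 * 2.6458
SS = 143.9 units

143.9 units


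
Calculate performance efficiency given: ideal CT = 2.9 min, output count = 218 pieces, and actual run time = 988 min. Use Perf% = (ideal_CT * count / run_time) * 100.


Formula: Performance = (Ideal CT * Total Count) / Run Time * 100
Ideal output time = 2.9 * 218 = 632.2 min
Performance = 632.2 / 988 * 100 = 64.0%

64.0%


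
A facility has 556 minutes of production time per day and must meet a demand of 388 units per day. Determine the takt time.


Formula: Takt Time = Available Production Time / Customer Demand
Takt = 556 min/day / 388 units/day
Takt = 1.43 min/unit

1.43 min/unit


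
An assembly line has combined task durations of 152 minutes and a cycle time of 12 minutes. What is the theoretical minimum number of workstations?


Formula: N_min = ceil(Sum of Task Times / Cycle Time)
N_min = ceil(152 min / 12 min) = ceil(12.6667)
N_min = 13 stations

13


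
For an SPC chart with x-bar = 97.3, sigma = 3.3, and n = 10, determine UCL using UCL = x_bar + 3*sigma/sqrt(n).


UCL = 97.3 + 3 * 3.3 / sqrt(10)

100.43


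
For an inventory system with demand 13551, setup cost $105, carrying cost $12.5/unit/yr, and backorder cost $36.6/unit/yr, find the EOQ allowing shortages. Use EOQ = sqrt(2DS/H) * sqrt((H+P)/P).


Formula: EOQ* = sqrt(2DS/H) * sqrt((H+P)/P)
Base EOQ = sqrt(2*13551*105/12.5) = 477.13 units
Correction = sqrt((12.5+36.6)/36.6) = 1.15824
EOQ* = 477.13 * 1.15824 = 552.6 units

552.6 units


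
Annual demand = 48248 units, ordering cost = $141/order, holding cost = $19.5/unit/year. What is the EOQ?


Formula: EOQ = sqrt(2 * D * S / H)
Numerator: 2 * 48248 * 141 = 13605936
2DS/H = 13605936 / 19.5 = 697740.3
EOQ = sqrt(697740.3) = 835.3 units

835.3 units


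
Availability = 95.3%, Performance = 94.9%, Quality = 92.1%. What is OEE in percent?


Formula: OEE = Availability * Performance * Quality / 10000
A * P = 95.3% * 94.9% / 100 = 90.44%
OEE = 90.44% * 92.1% / 100 = 83.3%

83.3%


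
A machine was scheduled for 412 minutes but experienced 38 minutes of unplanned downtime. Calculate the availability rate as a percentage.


Formula: Availability = (Planned Time - Downtime) / Planned Time * 100
Uptime = 412 - 38 = 374 min
Availability = 374 / 412 * 100 = 90.8%

90.8%


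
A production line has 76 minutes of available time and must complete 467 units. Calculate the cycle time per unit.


Formula: CT = Available Time / Number of Units
CT = 76 min / 467 units
CT = 0.16 min/unit

0.16 min/unit


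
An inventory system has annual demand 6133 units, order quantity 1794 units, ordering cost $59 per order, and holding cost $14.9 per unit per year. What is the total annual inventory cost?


TC = 6133/1794 * 59 + 1794/2 * 14.9

$13567.00


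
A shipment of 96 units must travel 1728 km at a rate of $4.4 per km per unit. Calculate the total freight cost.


TC = dist * cost * units = 1728 * 4.4 * 96 = $729907.20

$729907.20


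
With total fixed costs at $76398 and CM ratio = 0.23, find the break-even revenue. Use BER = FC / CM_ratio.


Formula: BER = Fixed Costs / Contribution Margin Ratio
BER = $76398 / 0.23
BER = $332165.22 (to the nearest cent)

$332165.22


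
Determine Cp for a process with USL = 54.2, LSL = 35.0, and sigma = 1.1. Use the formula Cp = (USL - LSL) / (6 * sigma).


Cp = (54.2 - 35.0) / (6 * 1.1)

2.91


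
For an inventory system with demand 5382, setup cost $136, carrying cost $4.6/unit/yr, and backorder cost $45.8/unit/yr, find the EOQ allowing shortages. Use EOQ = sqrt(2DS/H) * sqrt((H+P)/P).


Formula: EOQ* = sqrt(2DS/H) * sqrt((H+P)/P)
Base EOQ = sqrt(2*5382*136/4.6) = 564.13 units
Correction = sqrt((4.6+45.8)/45.8) = 1.04902
EOQ* = 564.13 * 1.04902 = 591.8 units

591.8 units


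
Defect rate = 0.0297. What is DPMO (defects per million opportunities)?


DPMO = defect_rate * 1000000 = 0.0297 * 1000000

29700


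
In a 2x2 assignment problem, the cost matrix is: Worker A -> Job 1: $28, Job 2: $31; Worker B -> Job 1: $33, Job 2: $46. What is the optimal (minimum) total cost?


Option 1: A->1 + B->2 = $28 + $46 = $74
Option 2: A->2 + B->1 = $31 + $33 = $64
Min cost = min($74, $64) = $64

$64


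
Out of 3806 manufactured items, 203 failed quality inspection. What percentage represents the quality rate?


Formula: Quality Rate = Good Pieces / Total Pieces * 100
Good pieces = 3806 - 203 = 3603
QR = 3603 / 3806 * 100 = 94.7%

94.7%


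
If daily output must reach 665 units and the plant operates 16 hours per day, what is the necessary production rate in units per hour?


Formula: Production Rate = Daily Demand / Available Hours
Rate = 665 units/day / 16 hours/day
Rate = 41.6 units/hour

41.6 units/hour


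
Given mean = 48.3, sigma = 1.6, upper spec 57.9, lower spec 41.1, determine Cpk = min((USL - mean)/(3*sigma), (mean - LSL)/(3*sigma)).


Cpu = (57.9 - 48.3) / (3 * 1.6) = 2.0
Cpl = (48.3 - 41.1) / (3 * 1.6) = 1.5
Cpk = min(2.0, 1.5) = 1.5

1.5


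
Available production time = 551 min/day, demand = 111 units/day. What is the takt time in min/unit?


Formula: Takt Time = Available Production Time / Customer Demand
Takt = 551 min/day / 111 units/day
Takt = 4.96 min/unit

4.96 min/unit


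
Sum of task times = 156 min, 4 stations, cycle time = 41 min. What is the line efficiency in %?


Formula: Efficiency = Sum of Task Times / (N_stations * CT) * 100
Total station capacity = 4 stations * 41 min = 164 min
Efficiency = 156 / 164 * 100 = 95.1%

95.1%


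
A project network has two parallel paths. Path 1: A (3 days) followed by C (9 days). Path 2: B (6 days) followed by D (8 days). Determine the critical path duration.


Path 1 = 3 + 9 = 12 days
Path 2 = 6 + 8 = 14 days
Duration = max(12, 14) = 14 days

14 days


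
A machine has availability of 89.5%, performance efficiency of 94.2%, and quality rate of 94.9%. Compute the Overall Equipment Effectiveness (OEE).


Formula: OEE = Availability * Performance * Quality / 10000
A * P = 89.5% * 94.2% / 100 = 84.31%
OEE = 84.31% * 94.9% / 100 = 80.0%

80.0%


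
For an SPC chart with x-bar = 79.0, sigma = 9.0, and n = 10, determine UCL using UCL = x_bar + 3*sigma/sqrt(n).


UCL = 79.0 + 3 * 9.0 / sqrt(10)

87.54


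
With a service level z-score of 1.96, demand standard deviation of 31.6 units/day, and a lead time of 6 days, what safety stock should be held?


Formula: SS = z * sigma_d * sqrt(LT)
sqrt(LT) = sqrt(6) = 2.4495
SS = 1.96 * 31.6 * 2.4495
SS = 151.7 units

151.7 units


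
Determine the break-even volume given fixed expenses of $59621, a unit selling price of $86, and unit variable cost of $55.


Formula: BEQ = Fixed Costs / (Price - Variable Cost)
Contribution margin = $86 - $55 = $31/unit
BEQ = ceil($59621 / $31/unit) = ceil(1923.26) = 1924 units

1924 units


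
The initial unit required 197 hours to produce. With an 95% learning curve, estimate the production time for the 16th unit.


Formula: T_n = T_1 * (learning_rate)^(log2(n)) where learning_rate = rate/100
Doublings = log2(16) = 4
T_n = 197 * 0.95^4
T_n = 197 * 0.8145 = 160.5 hours

160.5 hours


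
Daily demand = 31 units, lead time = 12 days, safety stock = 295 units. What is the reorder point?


Formula: ROP = (Daily Demand * Lead Time) + Safety Stock
Demand during lead time = 31 * 12 = 372 units
ROP = 372 + 295 = 667 units

667 units


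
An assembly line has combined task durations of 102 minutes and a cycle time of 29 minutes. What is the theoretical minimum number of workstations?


Formula: N_min = ceil(Sum of Task Times / Cycle Time)
N_min = ceil(102 min / 29 min) = ceil(3.5172)
N_min = 4 stations

4


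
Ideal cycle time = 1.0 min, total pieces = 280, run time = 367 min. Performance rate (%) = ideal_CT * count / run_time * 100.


Formula: Performance = (Ideal CT * Total Count) / Run Time * 100
Ideal output time = 1.0 * 280 = 280.0 min
Performance = 280.0 / 367 * 100 = 76.3%

76.3%


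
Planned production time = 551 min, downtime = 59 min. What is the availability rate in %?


Formula: Availability = (Planned Time - Downtime) / Planned Time * 100
Uptime = 551 - 59 = 492 min
Availability = 492 / 551 * 100 = 89.3%

89.3%


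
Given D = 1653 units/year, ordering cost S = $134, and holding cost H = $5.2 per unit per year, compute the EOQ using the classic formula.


Formula: EOQ = sqrt(2 * D * S / H)
Numerator: 2 * 1653 * 134 = 443004
2DS/H = 443004 / 5.2 = 85193.1
EOQ = sqrt(85193.1) = 291.9 units

291.9 units


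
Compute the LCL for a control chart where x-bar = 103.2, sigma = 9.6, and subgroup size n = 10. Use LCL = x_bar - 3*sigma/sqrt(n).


LCL = 103.2 - 3 * 9.6 / sqrt(10)

94.09


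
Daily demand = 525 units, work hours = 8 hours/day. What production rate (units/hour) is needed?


Formula: Production Rate = Daily Demand / Available Hours
Rate = 525 units/day / 8 hours/day
Rate = 65.6 units/hour

65.6 units/hour


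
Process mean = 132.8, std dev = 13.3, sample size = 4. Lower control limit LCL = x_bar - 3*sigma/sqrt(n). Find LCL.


LCL = 132.8 - 3 * 13.3 / sqrt(4)

112.85


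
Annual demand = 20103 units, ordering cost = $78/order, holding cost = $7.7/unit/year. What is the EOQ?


Formula: EOQ = sqrt(2 * D * S / H)
Numerator: 2 * 20103 * 78 = 3136068
2DS/H = 3136068 / 7.7 = 407281.6
EOQ = sqrt(407281.6) = 638.2 units

638.2 units


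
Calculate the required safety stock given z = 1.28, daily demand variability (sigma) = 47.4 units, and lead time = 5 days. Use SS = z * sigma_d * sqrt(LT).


Formula: SS = z * sigma_d * sqrt(LT)
sqrt(LT) = sqrt(5) = 2.2361
SS = 1.28 * 47.4 * 2.2361
SS = 135.7 units

135.7 units


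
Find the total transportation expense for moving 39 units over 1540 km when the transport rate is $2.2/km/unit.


TC = dist * cost * units = 1540 * 2.2 * 39 = $132132.00

$132132.00


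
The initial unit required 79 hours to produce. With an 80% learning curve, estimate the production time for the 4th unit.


Formula: T_n = T_1 * (learning_rate)^(log2(n)) where learning_rate = rate/100
Doublings = log2(4) = 2
T_n = 79 * 0.8^2
T_n = 79 * 0.64 = 50.6 hours

50.6 hours


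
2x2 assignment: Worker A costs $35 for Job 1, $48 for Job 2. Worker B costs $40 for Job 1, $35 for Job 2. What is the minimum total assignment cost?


Option 1: A->1 + B->2 = $35 + $35 = $70
Option 2: A->2 + B->1 = $48 + $40 = $88
Min cost = min($70, $88) = $70

$70


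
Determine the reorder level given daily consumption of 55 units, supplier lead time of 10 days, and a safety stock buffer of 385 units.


Formula: ROP = (Daily Demand * Lead Time) + Safety Stock
Demand during lead time = 55 * 10 = 550 units
ROP = 550 + 385 = 935 units

935 units


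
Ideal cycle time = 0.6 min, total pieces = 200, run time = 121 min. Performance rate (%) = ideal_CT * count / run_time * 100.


Formula: Performance = (Ideal CT * Total Count) / Run Time * 100
Ideal output time = 0.6 * 200 = 120.0 min
Performance = 120.0 / 121 * 100 = 99.2%

99.2%


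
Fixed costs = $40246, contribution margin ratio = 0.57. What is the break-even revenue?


Formula: BER = Fixed Costs / Contribution Margin Ratio
BER = $40246 / 0.57
BER = $70607.02 (to the nearest cent)

$70607.02


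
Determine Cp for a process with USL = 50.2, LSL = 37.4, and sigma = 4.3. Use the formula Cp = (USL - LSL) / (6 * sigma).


Cp = (50.2 - 37.4) / (6 * 4.3)

0.5


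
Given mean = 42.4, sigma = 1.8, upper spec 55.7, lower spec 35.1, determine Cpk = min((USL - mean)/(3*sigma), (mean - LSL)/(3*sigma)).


Cpu = (55.7 - 42.4) / (3 * 1.8) = 2.46
Cpl = (42.4 - 35.1) / (3 * 1.8) = 1.35
Cpk = min(2.46, 1.35) = 1.35

1.35


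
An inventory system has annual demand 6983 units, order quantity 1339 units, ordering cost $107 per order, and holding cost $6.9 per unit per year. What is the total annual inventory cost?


TC = 6983/1339 * 107 + 1339/2 * 6.9

$5177.56


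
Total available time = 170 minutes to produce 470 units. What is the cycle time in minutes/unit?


Formula: CT = Available Time / Number of Units
CT = 170 min / 470 units
CT = 0.36 min/unit

0.36 min/unit


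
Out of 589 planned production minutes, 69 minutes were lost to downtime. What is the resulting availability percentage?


Formula: Availability = (Planned Time - Downtime) / Planned Time * 100
Uptime = 589 - 69 = 520 min
Availability = 520 / 589 * 100 = 88.3%

88.3%


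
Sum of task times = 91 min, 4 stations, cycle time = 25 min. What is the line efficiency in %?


Formula: Efficiency = Sum of Task Times / (N_stations * CT) * 100
Total station capacity = 4 stations * 25 min = 100 min
Efficiency = 91 / 100 * 100 = 91.0%

91.0%


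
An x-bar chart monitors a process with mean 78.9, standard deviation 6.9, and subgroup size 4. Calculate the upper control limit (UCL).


UCL = 78.9 + 3 * 6.9 / sqrt(4)

89.25


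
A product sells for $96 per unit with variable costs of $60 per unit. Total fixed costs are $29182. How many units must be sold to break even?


Formula: BEQ = Fixed Costs / (Price - Variable Cost)
Contribution margin = $96 - $60 = $36/unit
BEQ = ceil($29182 / $36/unit) = ceil(810.61) = 811 units

811 units


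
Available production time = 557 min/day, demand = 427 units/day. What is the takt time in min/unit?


Formula: Takt Time = Available Production Time / Customer Demand
Takt = 557 min/day / 427 units/day
Takt = 1.3 min/unit

1.3 min/unit


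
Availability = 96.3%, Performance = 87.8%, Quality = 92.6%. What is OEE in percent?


Formula: OEE = Availability * Performance * Quality / 10000
A * P = 96.3% * 87.8% / 100 = 84.55%
OEE = 84.55% * 92.6% / 100 = 78.3%

78.3%


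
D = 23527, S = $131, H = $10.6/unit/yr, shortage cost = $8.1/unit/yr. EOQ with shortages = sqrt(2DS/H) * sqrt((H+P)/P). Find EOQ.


Formula: EOQ* = sqrt(2DS/H) * sqrt((H+P)/P)
Base EOQ = sqrt(2*23527*131/10.6) = 762.57 units
Correction = sqrt((10.6+8.1)/8.1) = 1.51942
EOQ* = 762.57 * 1.51942 = 1158.7 units

1158.7 units


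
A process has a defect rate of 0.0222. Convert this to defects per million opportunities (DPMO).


DPMO = defect_rate * 1000000 = 0.0222 * 1000000

22200


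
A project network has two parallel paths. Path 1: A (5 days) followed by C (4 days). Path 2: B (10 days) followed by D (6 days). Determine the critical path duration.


Path 1 = 5 + 4 = 9 days
Path 2 = 10 + 6 = 16 days
Duration = max(9, 16) = 16 days

16 days


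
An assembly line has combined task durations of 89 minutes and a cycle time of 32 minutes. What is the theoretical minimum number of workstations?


Formula: N_min = ceil(Sum of Task Times / Cycle Time)
N_min = ceil(89 min / 32 min) = ceil(2.7812)
N_min = 3 stations

3


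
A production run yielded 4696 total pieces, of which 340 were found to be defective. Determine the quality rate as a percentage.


Formula: Quality Rate = Good Pieces / Total Pieces * 100
Good pieces = 4696 - 340 = 4356
QR = 4356 / 4696 * 100 = 92.8%

92.8%


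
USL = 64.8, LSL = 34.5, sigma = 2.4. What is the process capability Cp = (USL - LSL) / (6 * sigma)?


Cp = (64.8 - 34.5) / (6 * 2.4)

2.1


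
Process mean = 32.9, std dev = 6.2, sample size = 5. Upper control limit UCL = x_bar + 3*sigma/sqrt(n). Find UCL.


UCL = 32.9 + 3 * 6.2 / sqrt(5)

41.22


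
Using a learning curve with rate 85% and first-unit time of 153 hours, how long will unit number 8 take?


Formula: T_n = T_1 * (learning_rate)^(log2(n)) where learning_rate = rate/100
Doublings = log2(8) = 3
T_n = 153 * 0.85^3
T_n = 153 * 0.6141 = 94.0 hours

94.0 hours


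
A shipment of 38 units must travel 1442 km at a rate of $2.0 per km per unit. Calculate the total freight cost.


TC = dist * cost * units = 1442 * 2.0 * 38 = $109592.00

$109592.00


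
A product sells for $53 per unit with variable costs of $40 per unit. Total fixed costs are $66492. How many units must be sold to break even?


Formula: BEQ = Fixed Costs / (Price - Variable Cost)
Contribution margin = $53 - $40 = $13/unit
BEQ = ceil($66492 / $13/unit) = ceil(5114.77) = 5115 units

5115 units


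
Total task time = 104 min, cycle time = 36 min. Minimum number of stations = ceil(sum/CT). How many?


Formula: N_min = ceil(Sum of Task Times / Cycle Time)
N_min = ceil(104 min / 36 min) = ceil(2.8889)
N_min = 3 stations

3


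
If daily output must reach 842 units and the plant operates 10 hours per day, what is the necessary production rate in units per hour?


Formula: Production Rate = Daily Demand / Available Hours
Rate = 842 units/day / 10 hours/day
Rate = 84.2 units/hour

84.2 units/hour


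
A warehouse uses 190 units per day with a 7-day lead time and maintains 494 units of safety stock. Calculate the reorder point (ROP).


Formula: ROP = (Daily Demand * Lead Time) + Safety Stock
Demand during lead time = 190 * 7 = 1330 units
ROP = 1330 + 494 = 1824 units

1824 units


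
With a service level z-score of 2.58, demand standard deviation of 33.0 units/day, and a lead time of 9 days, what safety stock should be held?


Formula: SS = z * sigma_d * sqrt(LT)
sqrt(LT) = sqrt(9) = 3.0
SS = 2.58 * 33.0 * 3.0
SS = 255.4 units

255.4 units


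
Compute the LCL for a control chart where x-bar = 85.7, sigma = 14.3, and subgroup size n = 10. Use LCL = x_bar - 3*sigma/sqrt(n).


LCL = 85.7 - 3 * 14.3 / sqrt(10)

72.13


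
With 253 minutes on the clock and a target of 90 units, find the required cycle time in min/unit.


Formula: CT = Available Time / Number of Units
CT = 253 min / 90 units
CT = 2.81 min/unit

2.81 min/unit


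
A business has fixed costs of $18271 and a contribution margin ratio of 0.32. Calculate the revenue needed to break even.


Formula: BER = Fixed Costs / Contribution Margin Ratio
BER = $18271 / 0.32
BER = $57096.88 (to the nearest cent)

$57096.88


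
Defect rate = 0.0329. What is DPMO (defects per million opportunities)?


DPMO = defect_rate * 1000000 = 0.0329 * 1000000

32900


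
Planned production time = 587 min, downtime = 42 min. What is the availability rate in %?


Formula: Availability = (Planned Time - Downtime) / Planned Time * 100
Uptime = 587 - 42 = 545 min
Availability = 545 / 587 * 100 = 92.8%

92.8%


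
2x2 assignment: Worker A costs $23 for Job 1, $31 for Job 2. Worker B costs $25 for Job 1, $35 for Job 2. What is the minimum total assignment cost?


Option 1: A->1 + B->2 = $23 + $35 = $58
Option 2: A->2 + B->1 = $31 + $25 = $56
Min cost = min($58, $56) = $56

$56


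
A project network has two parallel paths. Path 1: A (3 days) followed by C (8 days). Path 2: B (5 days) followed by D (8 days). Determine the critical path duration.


Path 1 = 3 + 8 = 11 days
Path 2 = 5 + 8 = 13 days
Duration = max(11, 13) = 13 days

13 days


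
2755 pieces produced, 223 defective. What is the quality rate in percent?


Formula: Quality Rate = Good Pieces / Total Pieces * 100
Good pieces = 2755 - 223 = 2532
QR = 2532 / 2755 * 100 = 91.9%

91.9%


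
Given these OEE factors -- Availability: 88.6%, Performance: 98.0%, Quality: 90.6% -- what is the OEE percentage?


Formula: OEE = Availability * Performance * Quality / 10000
A * P = 88.6% * 98.0% / 100 = 86.83%
OEE = 86.83% * 90.6% / 100 = 78.7%

78.7%


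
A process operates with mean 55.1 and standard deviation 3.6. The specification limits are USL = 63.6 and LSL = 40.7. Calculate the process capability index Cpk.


Cpu = (63.6 - 55.1) / (3 * 3.6) = 0.79
Cpl = (55.1 - 40.7) / (3 * 3.6) = 1.33
Cpk = min(0.79, 1.33) = 0.79

0.79


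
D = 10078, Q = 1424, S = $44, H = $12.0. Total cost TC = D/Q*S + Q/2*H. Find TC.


TC = 10078/1424 * 44 + 1424/2 * 12.0

$8855.40


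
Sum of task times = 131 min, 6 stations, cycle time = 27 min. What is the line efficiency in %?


Formula: Efficiency = Sum of Task Times / (N_stations * CT) * 100
Total station capacity = 6 stations * 27 min = 162 min
Efficiency = 131 / 162 * 100 = 80.9%

80.9%


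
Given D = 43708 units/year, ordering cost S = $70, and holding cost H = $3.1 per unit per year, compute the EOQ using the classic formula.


Formula: EOQ = sqrt(2 * D * S / H)
Numerator: 2 * 43708 * 70 = 6119120
2DS/H = 6119120 / 3.1 = 1973909.7
EOQ = sqrt(1973909.7) = 1405.0 units

1405.0 units


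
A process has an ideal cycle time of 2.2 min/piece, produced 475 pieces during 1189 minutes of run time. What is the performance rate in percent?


Formula: Performance = (Ideal CT * Total Count) / Run Time * 100
Ideal output time = 2.2 * 475 = 1045.0 min
Performance = 1045.0 / 1189 * 100 = 87.9%

87.9%


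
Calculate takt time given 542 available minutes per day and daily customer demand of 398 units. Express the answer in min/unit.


Formula: Takt Time = Available Production Time / Customer Demand
Takt = 542 min/day / 398 units/day
Takt = 1.36 min/unit

1.36 min/unit


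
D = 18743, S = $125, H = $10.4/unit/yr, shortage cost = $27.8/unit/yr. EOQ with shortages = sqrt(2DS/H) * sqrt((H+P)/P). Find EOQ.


Formula: EOQ* = sqrt(2DS/H) * sqrt((H+P)/P)
Base EOQ = sqrt(2*18743*125/10.4) = 671.23 units
Correction = sqrt((10.4+27.8)/27.8) = 1.17222
EOQ* = 671.23 * 1.17222 = 786.8 units

786.8 units


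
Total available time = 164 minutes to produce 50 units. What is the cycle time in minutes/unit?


Formula: CT = Available Time / Number of Units
CT = 164 min / 50 units
CT = 3.28 min/unit

3.28 min/unit


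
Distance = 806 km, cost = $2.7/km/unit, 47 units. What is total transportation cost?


TC = dist * cost * units = 806 * 2.7 * 47 = $102281.40

$102281.40


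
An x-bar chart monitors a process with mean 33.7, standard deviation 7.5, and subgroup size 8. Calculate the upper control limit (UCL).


UCL = 33.7 + 3 * 7.5 / sqrt(8)

41.65


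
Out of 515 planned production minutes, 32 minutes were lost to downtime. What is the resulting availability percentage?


Formula: Availability = (Planned Time - Downtime) / Planned Time * 100
Uptime = 515 - 32 = 483 min
Availability = 483 / 515 * 100 = 93.8%

93.8%


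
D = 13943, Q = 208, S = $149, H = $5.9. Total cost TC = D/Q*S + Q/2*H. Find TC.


TC = 13943/208 * 149 + 208/2 * 5.9

$10601.61


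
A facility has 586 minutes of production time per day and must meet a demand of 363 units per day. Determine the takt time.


Formula: Takt Time = Available Production Time / Customer Demand
Takt = 586 min/day / 363 units/day
Takt = 1.61 min/unit

1.61 min/unit


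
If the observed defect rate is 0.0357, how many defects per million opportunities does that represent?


DPMO = defect_rate * 1000000 = 0.0357 * 1000000

35700


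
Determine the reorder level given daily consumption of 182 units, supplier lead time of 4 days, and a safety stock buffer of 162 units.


Formula: ROP = (Daily Demand * Lead Time) + Safety Stock
Demand during lead time = 182 * 4 = 728 units
ROP = 728 + 162 = 890 units

890 units


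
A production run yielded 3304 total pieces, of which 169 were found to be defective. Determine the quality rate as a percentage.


Formula: Quality Rate = Good Pieces / Total Pieces * 100
Good pieces = 3304 - 169 = 3135
QR = 3135 / 3304 * 100 = 94.9%

94.9%


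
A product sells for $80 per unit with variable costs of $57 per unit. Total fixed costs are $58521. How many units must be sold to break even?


Formula: BEQ = Fixed Costs / (Price - Variable Cost)
Contribution margin = $80 - $57 = $23/unit
BEQ = ceil($58521 / $23/unit) = ceil(2544.39) = 2545 units

2545 units


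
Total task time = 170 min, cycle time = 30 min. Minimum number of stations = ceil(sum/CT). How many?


Formula: N_min = ceil(Sum of Task Times / Cycle Time)
N_min = ceil(170 min / 30 min) = ceil(5.6667)
N_min = 6 stations

6


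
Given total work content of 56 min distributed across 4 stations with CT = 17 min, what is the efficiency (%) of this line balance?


Formula: Efficiency = Sum of Task Times / (N_stations * CT) * 100
Total station capacity = 4 stations * 17 min = 68 min
Efficiency = 56 / 68 * 100 = 82.4%

82.4%


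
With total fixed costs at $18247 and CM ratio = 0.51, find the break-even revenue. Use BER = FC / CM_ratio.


Formula: BER = Fixed Costs / Contribution Margin Ratio
BER = $18247 / 0.51
BER = $35778.43 (to the nearest cent)

$35778.43


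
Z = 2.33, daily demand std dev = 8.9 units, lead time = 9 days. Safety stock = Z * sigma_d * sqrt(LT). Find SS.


Formula: SS = z * sigma_d * sqrt(LT)
sqrt(LT) = sqrt(9) = 3.0
SS = 2.33 * 8.9 * 3.0
SS = 62.2 units

62.2 units


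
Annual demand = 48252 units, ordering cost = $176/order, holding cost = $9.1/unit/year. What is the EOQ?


Formula: EOQ = sqrt(2 * D * S / H)
Numerator: 2 * 48252 * 176 = 16984704
2DS/H = 16984704 / 9.1 = 1866451.0
EOQ = sqrt(1866451.0) = 1366.2 units

1366.2 units


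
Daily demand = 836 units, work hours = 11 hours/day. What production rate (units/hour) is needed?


Formula: Production Rate = Daily Demand / Available Hours
Rate = 836 units/day / 11 hours/day
Rate = 76.0 units/hour

76.0 units/hour


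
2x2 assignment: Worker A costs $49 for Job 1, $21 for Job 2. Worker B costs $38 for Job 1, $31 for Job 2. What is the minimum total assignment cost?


Option 1: A->1 + B->2 = $49 + $31 = $80
Option 2: A->2 + B->1 = $21 + $38 = $59
Min cost = min($80, $59) = $59

$59


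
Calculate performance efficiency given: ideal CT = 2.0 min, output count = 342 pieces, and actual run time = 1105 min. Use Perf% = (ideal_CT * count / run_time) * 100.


Formula: Performance = (Ideal CT * Total Count) / Run Time * 100
Ideal output time = 2.0 * 342 = 684.0 min
Performance = 684.0 / 1105 * 100 = 61.9%

61.9%


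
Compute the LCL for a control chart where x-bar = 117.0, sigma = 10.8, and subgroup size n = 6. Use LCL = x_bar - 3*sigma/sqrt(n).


LCL = 117.0 - 3 * 10.8 / sqrt(6)

103.77


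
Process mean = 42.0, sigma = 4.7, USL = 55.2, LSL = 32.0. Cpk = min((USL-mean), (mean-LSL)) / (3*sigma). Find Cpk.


Cpu = (55.2 - 42.0) / (3 * 4.7) = 0.94
Cpl = (42.0 - 32.0) / (3 * 4.7) = 0.71
Cpk = min(0.94, 0.71) = 0.71

0.71


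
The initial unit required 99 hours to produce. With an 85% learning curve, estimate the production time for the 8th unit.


Formula: T_n = T_1 * (learning_rate)^(log2(n)) where learning_rate = rate/100
Doublings = log2(8) = 3
T_n = 99 * 0.85^3
T_n = 99 * 0.6141 = 60.8 hours

60.8 hours


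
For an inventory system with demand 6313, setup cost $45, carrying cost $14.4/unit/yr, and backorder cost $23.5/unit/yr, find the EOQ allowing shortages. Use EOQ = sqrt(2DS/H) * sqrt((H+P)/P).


Formula: EOQ* = sqrt(2DS/H) * sqrt((H+P)/P)
Base EOQ = sqrt(2*6313*45/14.4) = 198.64 units
Correction = sqrt((14.4+23.5)/23.5) = 1.26995
EOQ* = 198.64 * 1.26995 = 252.3 units

252.3 units


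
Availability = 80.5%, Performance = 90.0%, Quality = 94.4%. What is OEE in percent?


Formula: OEE = Availability * Performance * Quality / 10000
A * P = 80.5% * 90.0% / 100 = 72.45%
OEE = 72.45% * 94.4% / 100 = 68.4%

68.4%


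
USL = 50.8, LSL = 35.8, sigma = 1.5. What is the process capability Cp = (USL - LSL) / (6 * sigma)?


Cp = (50.8 - 35.8) / (6 * 1.5)

1.67


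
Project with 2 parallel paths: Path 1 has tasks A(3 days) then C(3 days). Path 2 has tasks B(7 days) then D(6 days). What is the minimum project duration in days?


Path 1 = 3 + 3 = 6 days
Path 2 = 7 + 6 = 13 days
Duration = max(6, 13) = 13 days

13 days


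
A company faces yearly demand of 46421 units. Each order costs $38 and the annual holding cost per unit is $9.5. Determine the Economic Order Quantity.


Formula: EOQ = sqrt(2 * D * S / H)
Numerator: 2 * 46421 * 38 = 3527996
2DS/H = 3527996 / 9.5 = 371368.0
EOQ = sqrt(371368.0) = 609.4 units

609.4 units


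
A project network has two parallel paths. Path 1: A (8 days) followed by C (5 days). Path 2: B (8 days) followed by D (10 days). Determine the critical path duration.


Path 1 = 8 + 5 = 13 days
Path 2 = 8 + 10 = 18 days
Duration = max(13, 18) = 18 days

18 days


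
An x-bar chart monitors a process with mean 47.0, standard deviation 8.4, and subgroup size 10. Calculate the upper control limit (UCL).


UCL = 47.0 + 3 * 8.4 / sqrt(10)

54.97
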